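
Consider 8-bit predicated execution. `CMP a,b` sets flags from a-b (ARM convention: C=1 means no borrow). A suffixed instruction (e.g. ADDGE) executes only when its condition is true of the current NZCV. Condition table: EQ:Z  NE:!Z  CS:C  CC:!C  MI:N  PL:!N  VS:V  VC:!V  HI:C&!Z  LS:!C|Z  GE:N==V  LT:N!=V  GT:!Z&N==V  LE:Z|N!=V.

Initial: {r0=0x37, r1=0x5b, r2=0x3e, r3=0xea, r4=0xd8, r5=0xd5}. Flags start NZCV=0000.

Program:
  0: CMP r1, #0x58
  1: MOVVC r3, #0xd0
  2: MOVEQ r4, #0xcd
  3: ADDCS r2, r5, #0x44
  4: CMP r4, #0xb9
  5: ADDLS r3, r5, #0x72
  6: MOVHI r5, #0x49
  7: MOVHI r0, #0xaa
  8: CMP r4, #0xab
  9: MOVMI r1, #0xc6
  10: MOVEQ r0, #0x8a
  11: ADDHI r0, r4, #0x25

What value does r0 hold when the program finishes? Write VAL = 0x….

VAL = 0xfd

0: ✓ CMP  NZCV=0010
1: ✓ MOVVC  r3←0xd0
2: · MOVEQ
3: ✓ ADDCS  r2←0x19
4: ✓ CMP  NZCV=0010
5: · ADDLS
6: ✓ MOVHI  r5←0x49
7: ✓ MOVHI  r0←0xaa
8: ✓ CMP  NZCV=0010
9: · MOVMI
10: · MOVEQ
11: ✓ ADDHI  r0←0xfd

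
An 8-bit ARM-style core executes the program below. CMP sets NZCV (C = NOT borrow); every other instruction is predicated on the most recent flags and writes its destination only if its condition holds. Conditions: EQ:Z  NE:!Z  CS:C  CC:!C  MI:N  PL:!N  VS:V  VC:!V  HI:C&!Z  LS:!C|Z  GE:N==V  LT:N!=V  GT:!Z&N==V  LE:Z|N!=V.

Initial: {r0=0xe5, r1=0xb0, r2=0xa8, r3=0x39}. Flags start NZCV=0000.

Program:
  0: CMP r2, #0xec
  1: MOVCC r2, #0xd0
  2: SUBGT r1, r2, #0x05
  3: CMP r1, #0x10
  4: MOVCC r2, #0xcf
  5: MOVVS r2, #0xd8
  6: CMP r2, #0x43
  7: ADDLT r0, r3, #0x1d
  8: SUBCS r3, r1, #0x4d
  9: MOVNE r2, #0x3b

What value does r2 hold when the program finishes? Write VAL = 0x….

VAL = 0x3b

0: ✓ CMP  NZCV=1000
1: ✓ MOVCC  r2←0xd0
2: · SUBGT
3: ✓ CMP  NZCV=1010
4: · MOVCC
5: · MOVVS
6: ✓ CMP  NZCV=1010
7: ✓ ADDLT  r0←0x56
8: ✓ SUBCS  r3←0x63
9: ✓ MOVNE  r2←0x3b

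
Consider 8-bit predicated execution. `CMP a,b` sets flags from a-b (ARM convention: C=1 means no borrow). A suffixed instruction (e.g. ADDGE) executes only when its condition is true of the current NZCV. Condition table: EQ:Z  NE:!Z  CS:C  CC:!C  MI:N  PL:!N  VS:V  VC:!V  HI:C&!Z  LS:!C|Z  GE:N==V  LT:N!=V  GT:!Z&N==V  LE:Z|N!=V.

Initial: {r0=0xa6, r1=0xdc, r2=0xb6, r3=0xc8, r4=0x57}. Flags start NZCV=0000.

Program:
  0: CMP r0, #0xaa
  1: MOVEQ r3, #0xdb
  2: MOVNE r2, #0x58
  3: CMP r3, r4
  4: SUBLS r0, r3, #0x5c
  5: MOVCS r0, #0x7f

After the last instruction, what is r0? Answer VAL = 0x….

VAL = 0x7f

0: ✓ CMP  NZCV=1000
1: · MOVEQ
2: ✓ MOVNE  r2←0x58
3: ✓ CMP  NZCV=0011
4: · SUBLS
5: ✓ MOVCS  r0←0x7f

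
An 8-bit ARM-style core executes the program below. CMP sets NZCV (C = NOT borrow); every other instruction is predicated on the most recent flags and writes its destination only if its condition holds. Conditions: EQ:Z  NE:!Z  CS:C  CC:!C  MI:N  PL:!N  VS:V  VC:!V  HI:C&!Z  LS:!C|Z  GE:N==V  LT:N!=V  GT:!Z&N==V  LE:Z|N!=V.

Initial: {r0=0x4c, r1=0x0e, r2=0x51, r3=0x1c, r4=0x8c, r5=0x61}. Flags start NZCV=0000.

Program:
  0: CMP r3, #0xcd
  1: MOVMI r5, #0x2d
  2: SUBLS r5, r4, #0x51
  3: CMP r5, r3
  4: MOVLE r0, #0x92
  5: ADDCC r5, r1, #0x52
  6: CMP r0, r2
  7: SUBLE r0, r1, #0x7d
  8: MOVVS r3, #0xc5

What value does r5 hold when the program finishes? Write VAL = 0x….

0: ✓ CMP  NZCV=0000
1: · MOVMI
2: ✓ SUBLS  r5←0x3b
3: ✓ CMP  NZCV=0010
4: · MOVLE
5: · ADDCC
6: ✓ CMP  NZCV=1000
7: ✓ SUBLE  r0←0x91
8: · MOVVS

VAL = 0x3b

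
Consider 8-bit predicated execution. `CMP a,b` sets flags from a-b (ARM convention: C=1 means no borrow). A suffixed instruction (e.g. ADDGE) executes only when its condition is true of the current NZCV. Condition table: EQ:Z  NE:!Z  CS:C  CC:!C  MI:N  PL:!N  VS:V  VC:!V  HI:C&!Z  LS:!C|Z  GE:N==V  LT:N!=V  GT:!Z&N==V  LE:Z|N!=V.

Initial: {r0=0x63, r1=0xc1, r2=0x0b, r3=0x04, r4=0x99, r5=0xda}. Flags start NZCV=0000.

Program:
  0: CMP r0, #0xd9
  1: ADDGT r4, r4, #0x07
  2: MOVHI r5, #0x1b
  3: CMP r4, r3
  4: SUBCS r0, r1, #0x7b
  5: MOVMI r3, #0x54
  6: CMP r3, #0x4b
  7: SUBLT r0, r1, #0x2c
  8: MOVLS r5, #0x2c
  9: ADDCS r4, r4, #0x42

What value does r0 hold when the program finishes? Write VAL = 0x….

VAL = 0x46

0: ✓ CMP  NZCV=1001
1: ✓ ADDGT  r4←0xa0
2: · MOVHI
3: ✓ CMP  NZCV=1010
4: ✓ SUBCS  r0←0x46
5: ✓ MOVMI  r3←0x54
6: ✓ CMP  NZCV=0010
7: · SUBLT
8: · MOVLS
9: ✓ ADDCS  r4←0xe2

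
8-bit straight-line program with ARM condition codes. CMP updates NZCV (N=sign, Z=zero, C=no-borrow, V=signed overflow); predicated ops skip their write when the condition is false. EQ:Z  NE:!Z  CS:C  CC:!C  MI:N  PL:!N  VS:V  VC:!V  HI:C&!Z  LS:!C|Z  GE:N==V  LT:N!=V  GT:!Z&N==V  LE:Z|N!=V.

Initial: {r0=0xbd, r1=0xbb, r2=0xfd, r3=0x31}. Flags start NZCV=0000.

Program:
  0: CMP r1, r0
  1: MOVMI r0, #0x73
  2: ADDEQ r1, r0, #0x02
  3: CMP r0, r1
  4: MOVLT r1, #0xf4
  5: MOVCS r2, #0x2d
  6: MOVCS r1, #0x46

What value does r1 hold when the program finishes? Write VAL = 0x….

VAL = 0xbb

0: ✓ CMP  NZCV=1000
1: ✓ MOVMI  r0←0x73
2: · ADDEQ
3: ✓ CMP  NZCV=1001
4: · MOVLT
5: · MOVCS
6: · MOVCS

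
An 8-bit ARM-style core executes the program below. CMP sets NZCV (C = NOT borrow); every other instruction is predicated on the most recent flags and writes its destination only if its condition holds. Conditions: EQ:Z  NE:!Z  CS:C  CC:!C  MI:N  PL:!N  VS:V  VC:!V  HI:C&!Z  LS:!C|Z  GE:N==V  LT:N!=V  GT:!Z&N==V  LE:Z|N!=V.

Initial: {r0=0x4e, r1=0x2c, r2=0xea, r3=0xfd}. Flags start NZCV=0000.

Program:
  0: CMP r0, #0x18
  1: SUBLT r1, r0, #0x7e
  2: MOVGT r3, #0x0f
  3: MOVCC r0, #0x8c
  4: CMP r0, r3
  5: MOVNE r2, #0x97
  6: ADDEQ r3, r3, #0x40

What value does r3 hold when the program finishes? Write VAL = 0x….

VAL = 0x0f

[0] flags=0010 → (cmp)
[1] flags=0010 LT?F → skip
[2] flags=0010 GT?T → r3=0x0f
[3] flags=0010 CC?F → skip
[4] flags=0010 → (cmp)
[5] flags=0010 NE?T → r2=0x97
[6] flags=0010 EQ?F → skip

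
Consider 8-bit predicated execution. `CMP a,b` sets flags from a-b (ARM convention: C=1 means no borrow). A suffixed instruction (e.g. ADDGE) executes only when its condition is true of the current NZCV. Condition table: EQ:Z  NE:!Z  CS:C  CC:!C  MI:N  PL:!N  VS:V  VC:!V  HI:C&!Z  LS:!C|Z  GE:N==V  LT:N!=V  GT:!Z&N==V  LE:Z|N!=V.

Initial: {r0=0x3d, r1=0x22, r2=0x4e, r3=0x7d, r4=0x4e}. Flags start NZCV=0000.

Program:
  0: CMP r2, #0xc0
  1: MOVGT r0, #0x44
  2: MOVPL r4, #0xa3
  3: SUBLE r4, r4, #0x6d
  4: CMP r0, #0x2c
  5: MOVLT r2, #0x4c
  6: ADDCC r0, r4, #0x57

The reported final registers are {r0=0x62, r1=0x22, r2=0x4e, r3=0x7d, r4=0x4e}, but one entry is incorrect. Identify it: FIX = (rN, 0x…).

FIX = (r0, 0x44)

[0] flags=1001 → (cmp)
[1] flags=1001 GT?T → r0=0x44
[2] flags=1001 PL?F → skip
[3] flags=1001 LE?F → skip
[4] flags=0010 → (cmp)
[5] flags=0010 LT?F → skip
[6] flags=0010 CC?F → skip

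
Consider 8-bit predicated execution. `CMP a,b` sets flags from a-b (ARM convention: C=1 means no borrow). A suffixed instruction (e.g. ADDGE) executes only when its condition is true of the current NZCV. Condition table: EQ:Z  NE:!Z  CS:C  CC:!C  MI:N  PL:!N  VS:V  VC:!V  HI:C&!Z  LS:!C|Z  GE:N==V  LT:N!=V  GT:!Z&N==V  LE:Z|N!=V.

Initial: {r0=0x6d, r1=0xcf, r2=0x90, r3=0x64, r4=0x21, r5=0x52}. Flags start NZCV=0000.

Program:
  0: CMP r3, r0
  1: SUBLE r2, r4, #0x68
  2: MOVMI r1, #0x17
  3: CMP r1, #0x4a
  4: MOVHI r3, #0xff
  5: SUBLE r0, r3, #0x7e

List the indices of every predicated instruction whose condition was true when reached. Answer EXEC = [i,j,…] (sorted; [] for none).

[0] flags=1000 → (cmp)
[1] flags=1000 LE?T → r2=0xb9
[2] flags=1000 MI?T → r1=0x17
[3] flags=1000 → (cmp)
[4] flags=1000 HI?F → skip
[5] flags=1000 LE?T → r0=0xe6

EXEC = [1,2,5]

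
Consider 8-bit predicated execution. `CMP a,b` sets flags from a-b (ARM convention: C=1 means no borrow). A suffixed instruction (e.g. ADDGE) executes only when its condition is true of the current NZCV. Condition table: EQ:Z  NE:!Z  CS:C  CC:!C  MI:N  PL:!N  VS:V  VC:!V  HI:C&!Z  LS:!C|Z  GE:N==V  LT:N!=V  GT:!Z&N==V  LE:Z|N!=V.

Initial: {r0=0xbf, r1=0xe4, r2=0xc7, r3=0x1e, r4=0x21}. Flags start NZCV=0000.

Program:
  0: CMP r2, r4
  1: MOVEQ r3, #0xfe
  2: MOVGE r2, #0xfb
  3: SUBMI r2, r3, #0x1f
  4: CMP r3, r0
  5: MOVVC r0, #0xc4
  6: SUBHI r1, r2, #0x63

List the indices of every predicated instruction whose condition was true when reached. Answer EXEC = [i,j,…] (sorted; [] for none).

EXEC = [3,5]

0: ✓ CMP  NZCV=1010
1: · MOVEQ
2: · MOVGE
3: ✓ SUBMI  r2←0xff
4: ✓ CMP  NZCV=0000
5: ✓ MOVVC  r0←0xc4
6: · SUBHI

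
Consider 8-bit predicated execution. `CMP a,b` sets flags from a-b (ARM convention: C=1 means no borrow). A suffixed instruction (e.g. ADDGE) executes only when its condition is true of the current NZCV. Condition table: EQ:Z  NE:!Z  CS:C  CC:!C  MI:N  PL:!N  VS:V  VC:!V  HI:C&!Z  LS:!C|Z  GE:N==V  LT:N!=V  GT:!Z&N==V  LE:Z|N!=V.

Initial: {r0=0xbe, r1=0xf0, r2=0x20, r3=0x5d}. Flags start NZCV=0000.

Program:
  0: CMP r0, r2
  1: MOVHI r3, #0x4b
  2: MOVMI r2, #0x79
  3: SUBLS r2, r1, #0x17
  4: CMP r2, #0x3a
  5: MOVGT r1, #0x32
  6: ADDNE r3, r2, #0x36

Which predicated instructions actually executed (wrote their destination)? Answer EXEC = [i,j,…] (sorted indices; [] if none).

EXEC = [1,2,5,6]

[0] flags=1010 → (cmp)
[1] flags=1010 HI?T → r3=0x4b
[2] flags=1010 MI?T → r2=0x79
[3] flags=1010 LS?F → skip
[4] flags=0010 → (cmp)
[5] flags=0010 GT?T → r1=0x32
[6] flags=0010 NE?T → r3=0xaf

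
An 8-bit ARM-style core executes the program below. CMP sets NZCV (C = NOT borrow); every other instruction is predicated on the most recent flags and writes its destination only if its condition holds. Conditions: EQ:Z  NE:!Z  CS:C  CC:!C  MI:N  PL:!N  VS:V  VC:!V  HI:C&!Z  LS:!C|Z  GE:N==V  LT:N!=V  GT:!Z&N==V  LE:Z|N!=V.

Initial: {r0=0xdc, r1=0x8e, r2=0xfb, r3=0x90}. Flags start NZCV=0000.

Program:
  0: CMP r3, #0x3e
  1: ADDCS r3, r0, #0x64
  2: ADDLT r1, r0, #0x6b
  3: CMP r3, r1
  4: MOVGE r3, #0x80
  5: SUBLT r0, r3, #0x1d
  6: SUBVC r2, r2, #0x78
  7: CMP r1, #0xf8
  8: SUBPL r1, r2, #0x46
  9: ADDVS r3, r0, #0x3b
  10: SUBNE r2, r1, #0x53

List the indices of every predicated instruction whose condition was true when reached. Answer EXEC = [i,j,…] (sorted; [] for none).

[0] flags=0011 → (cmp)
[1] flags=0011 CS?T → r3=0x40
[2] flags=0011 LT?T → r1=0x47
[3] flags=1000 → (cmp)
[4] flags=1000 GE?F → skip
[5] flags=1000 LT?T → r0=0x23
[6] flags=1000 VC?T → r2=0x83
[7] flags=0000 → (cmp)
[8] flags=0000 PL?T → r1=0x3d
[9] flags=0000 VS?F → skip
[10] flags=0000 NE?T → r2=0xea

EXEC = [1,2,5,6,8,10]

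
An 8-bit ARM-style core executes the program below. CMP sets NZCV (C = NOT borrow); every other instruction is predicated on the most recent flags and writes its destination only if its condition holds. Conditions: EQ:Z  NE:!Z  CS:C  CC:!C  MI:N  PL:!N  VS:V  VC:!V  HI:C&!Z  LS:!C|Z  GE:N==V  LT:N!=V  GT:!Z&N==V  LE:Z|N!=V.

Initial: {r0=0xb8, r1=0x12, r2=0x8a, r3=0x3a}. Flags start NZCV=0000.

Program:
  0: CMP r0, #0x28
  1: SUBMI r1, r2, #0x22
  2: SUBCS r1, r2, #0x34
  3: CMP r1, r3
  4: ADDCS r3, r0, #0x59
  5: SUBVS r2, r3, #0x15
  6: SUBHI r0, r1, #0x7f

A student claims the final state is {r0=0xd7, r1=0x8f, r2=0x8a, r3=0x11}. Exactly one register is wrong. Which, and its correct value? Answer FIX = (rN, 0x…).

0: ✓ CMP  NZCV=1010
1: ✓ SUBMI  r1←0x68
2: ✓ SUBCS  r1←0x56
3: ✓ CMP  NZCV=0010
4: ✓ ADDCS  r3←0x11
5: · SUBVS
6: ✓ SUBHI  r0←0xd7

FIX = (r1, 0x56)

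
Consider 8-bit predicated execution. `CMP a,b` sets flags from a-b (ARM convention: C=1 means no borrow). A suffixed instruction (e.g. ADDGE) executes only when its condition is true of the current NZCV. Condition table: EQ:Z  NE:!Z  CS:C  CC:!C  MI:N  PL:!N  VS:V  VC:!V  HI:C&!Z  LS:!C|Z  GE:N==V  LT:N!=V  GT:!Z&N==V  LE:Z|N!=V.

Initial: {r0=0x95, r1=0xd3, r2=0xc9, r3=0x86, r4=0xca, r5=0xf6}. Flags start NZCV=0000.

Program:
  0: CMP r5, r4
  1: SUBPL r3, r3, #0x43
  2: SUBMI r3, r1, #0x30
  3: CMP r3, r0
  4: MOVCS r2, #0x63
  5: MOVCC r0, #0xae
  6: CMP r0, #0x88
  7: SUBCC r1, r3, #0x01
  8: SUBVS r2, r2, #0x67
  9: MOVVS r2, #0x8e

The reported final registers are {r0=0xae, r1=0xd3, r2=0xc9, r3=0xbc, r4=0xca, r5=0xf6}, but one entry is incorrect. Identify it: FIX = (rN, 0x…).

FIX = (r3, 0x43)

0: ✓ CMP  NZCV=0010
1: ✓ SUBPL  r3←0x43
2: · SUBMI
3: ✓ CMP  NZCV=1001
4: · MOVCS
5: ✓ MOVCC  r0←0xae
6: ✓ CMP  NZCV=0010
7: · SUBCC
8: · SUBVS
9: · MOVVS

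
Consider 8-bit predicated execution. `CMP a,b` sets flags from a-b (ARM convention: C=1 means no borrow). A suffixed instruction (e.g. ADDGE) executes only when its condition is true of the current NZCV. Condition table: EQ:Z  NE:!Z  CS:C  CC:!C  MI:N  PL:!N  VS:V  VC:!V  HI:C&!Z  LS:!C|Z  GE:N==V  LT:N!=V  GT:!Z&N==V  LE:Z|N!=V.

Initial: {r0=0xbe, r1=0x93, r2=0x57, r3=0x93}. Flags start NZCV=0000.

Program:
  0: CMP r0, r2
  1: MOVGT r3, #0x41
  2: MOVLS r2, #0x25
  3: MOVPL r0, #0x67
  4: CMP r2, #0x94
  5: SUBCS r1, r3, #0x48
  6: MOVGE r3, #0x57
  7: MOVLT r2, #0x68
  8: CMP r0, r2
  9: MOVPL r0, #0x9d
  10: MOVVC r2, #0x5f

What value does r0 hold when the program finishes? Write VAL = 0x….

VAL = 0x9d

[0] flags=0011 → (cmp)
[1] flags=0011 GT?F → skip
[2] flags=0011 LS?F → skip
[3] flags=0011 PL?T → r0=0x67
[4] flags=1001 → (cmp)
[5] flags=1001 CS?F → skip
[6] flags=1001 GE?T → r3=0x57
[7] flags=1001 LT?F → skip
[8] flags=0010 → (cmp)
[9] flags=0010 PL?T → r0=0x9d
[10] flags=0010 VC?T → r2=0x5f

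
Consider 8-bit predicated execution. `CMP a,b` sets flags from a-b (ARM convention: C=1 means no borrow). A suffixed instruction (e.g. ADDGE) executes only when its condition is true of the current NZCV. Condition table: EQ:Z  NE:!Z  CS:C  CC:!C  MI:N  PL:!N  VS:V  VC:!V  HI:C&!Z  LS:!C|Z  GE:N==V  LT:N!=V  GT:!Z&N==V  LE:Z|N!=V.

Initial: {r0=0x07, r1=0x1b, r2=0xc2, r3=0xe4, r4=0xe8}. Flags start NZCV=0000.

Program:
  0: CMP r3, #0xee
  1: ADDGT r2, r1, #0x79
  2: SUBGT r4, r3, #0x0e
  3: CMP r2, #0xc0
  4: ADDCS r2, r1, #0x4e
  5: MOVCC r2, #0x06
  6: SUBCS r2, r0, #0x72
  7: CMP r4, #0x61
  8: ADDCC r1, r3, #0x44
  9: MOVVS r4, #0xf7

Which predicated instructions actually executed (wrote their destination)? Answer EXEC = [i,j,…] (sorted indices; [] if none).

0: ✓ CMP  NZCV=1000
1: · ADDGT
2: · SUBGT
3: ✓ CMP  NZCV=0010
4: ✓ ADDCS  r2←0x69
5: · MOVCC
6: ✓ SUBCS  r2←0x95
7: ✓ CMP  NZCV=1010
8: · ADDCC
9: · MOVVS

EXEC = [4,6]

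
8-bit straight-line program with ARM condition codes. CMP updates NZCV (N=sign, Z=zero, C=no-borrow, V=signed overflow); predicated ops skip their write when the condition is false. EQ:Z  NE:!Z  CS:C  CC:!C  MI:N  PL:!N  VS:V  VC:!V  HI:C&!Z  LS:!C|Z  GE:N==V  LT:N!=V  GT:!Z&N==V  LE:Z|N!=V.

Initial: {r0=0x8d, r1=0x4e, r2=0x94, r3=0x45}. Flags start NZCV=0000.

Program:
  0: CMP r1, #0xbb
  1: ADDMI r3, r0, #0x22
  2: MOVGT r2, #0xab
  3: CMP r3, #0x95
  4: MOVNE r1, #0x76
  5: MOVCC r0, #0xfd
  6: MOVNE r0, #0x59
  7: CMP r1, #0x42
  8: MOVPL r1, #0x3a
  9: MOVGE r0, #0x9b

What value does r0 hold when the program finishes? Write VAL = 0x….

0: ✓ CMP  NZCV=1001
1: ✓ ADDMI  r3←0xaf
2: ✓ MOVGT  r2←0xab
3: ✓ CMP  NZCV=0010
4: ✓ MOVNE  r1←0x76
5: · MOVCC
6: ✓ MOVNE  r0←0x59
7: ✓ CMP  NZCV=0010
8: ✓ MOVPL  r1←0x3a
9: ✓ MOVGE  r0←0x9b

VAL = 0x9b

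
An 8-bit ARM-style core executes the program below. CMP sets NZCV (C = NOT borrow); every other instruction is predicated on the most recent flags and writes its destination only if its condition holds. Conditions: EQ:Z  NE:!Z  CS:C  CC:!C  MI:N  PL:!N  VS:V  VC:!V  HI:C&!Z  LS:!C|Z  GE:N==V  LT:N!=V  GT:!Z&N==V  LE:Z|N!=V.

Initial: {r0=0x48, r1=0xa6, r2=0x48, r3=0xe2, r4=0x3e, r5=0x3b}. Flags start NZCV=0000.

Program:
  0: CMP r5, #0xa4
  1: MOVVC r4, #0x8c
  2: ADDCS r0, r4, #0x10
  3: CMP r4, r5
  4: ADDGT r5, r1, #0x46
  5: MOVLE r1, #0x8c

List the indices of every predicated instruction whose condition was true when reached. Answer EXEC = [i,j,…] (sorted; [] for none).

0: ✓ CMP  NZCV=1001
1: · MOVVC
2: · ADDCS
3: ✓ CMP  NZCV=0010
4: ✓ ADDGT  r5←0xec
5: · MOVLE

EXEC = [4]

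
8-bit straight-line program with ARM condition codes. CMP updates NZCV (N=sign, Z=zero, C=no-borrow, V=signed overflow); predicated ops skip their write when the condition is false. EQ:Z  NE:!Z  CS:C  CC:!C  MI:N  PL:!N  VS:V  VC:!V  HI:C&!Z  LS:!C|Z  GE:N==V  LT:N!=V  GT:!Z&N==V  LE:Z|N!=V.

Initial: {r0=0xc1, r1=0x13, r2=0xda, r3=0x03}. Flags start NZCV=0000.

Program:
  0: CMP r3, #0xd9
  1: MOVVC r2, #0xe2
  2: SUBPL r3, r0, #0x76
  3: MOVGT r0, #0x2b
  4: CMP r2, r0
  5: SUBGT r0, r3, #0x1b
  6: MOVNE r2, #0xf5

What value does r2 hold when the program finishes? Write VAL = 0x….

0: ✓ CMP  NZCV=0000
1: ✓ MOVVC  r2←0xe2
2: ✓ SUBPL  r3←0x4b
3: ✓ MOVGT  r0←0x2b
4: ✓ CMP  NZCV=1010
5: · SUBGT
6: ✓ MOVNE  r2←0xf5

VAL = 0xf5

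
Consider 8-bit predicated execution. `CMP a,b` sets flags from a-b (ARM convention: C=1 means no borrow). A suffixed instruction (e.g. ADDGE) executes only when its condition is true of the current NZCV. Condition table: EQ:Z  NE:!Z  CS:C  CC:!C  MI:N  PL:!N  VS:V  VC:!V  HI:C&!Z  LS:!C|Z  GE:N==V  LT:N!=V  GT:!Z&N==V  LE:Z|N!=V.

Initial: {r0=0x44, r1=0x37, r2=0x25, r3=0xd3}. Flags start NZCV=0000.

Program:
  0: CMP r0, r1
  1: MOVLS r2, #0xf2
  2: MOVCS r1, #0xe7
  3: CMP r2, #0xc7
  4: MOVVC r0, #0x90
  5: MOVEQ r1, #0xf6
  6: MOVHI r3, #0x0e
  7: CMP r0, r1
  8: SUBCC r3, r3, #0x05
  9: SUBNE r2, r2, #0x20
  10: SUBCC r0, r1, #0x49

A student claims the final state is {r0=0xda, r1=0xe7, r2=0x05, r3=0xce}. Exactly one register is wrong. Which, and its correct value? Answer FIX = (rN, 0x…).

0: ✓ CMP  NZCV=0010
1: · MOVLS
2: ✓ MOVCS  r1←0xe7
3: ✓ CMP  NZCV=0000
4: ✓ MOVVC  r0←0x90
5: · MOVEQ
6: · MOVHI
7: ✓ CMP  NZCV=1000
8: ✓ SUBCC  r3←0xce
9: ✓ SUBNE  r2←0x05
10: ✓ SUBCC  r0←0x9e

FIX = (r0, 0x9e)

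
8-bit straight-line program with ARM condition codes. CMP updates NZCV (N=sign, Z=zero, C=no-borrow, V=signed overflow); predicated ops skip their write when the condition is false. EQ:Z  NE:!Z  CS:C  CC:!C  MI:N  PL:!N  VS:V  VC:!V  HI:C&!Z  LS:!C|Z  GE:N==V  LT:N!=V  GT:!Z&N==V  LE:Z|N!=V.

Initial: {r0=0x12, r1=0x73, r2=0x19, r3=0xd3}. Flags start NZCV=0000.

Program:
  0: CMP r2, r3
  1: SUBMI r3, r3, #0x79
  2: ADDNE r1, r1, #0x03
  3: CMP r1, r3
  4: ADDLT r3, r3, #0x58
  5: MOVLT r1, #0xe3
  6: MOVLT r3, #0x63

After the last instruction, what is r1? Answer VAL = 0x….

VAL = 0x76

0: ✓ CMP  NZCV=0000
1: · SUBMI
2: ✓ ADDNE  r1←0x76
3: ✓ CMP  NZCV=1001
4: · ADDLT
5: · MOVLT
6: · MOVLT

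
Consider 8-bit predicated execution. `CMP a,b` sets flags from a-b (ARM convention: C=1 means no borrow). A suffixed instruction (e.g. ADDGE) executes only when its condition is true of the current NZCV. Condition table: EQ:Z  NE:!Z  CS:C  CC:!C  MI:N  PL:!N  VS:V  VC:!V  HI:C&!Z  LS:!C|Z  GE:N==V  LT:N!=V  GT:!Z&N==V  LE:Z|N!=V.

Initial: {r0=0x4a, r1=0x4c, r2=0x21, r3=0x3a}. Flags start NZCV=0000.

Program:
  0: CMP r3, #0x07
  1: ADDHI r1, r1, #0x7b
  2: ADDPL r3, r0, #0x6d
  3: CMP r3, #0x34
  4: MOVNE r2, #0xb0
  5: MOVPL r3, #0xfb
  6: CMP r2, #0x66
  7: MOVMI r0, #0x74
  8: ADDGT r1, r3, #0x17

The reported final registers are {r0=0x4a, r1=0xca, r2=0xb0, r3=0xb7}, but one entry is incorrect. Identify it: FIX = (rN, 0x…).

0: ✓ CMP  NZCV=0010
1: ✓ ADDHI  r1←0xc7
2: ✓ ADDPL  r3←0xb7
3: ✓ CMP  NZCV=1010
4: ✓ MOVNE  r2←0xb0
5: · MOVPL
6: ✓ CMP  NZCV=0011
7: · MOVMI
8: · ADDGT

FIX = (r1, 0xc7)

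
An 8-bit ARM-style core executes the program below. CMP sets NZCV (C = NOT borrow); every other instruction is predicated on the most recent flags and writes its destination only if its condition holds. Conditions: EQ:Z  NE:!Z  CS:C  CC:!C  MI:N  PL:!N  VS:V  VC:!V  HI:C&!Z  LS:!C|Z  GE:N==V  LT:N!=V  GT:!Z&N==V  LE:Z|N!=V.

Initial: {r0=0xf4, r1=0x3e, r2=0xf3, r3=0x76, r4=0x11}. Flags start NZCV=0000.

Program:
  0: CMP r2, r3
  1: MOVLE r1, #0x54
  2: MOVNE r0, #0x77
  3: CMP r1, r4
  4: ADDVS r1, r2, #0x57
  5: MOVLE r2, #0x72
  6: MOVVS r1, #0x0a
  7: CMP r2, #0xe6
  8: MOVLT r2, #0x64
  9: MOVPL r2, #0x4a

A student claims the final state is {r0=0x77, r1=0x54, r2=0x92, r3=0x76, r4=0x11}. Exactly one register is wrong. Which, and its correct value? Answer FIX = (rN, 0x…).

FIX = (r2, 0x4a)

0: ✓ CMP  NZCV=0011
1: ✓ MOVLE  r1←0x54
2: ✓ MOVNE  r0←0x77
3: ✓ CMP  NZCV=0010
4: · ADDVS
5: · MOVLE
6: · MOVVS
7: ✓ CMP  NZCV=0010
8: · MOVLT
9: ✓ MOVPL  r2←0x4a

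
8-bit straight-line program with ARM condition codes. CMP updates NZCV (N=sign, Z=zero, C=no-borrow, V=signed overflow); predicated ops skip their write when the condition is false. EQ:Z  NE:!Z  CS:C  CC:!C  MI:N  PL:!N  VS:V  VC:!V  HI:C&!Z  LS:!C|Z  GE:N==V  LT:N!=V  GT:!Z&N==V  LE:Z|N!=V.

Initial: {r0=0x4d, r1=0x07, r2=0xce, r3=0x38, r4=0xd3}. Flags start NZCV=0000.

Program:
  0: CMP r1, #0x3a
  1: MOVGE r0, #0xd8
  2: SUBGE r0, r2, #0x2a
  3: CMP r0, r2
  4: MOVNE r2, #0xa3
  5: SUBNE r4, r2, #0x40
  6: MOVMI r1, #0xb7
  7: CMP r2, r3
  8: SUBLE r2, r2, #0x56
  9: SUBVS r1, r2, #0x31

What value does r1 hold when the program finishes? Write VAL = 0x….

0: ✓ CMP  NZCV=1000
1: · MOVGE
2: · SUBGE
3: ✓ CMP  NZCV=0000
4: ✓ MOVNE  r2←0xa3
5: ✓ SUBNE  r4←0x63
6: · MOVMI
7: ✓ CMP  NZCV=0011
8: ✓ SUBLE  r2←0x4d
9: ✓ SUBVS  r1←0x1c

VAL = 0x1c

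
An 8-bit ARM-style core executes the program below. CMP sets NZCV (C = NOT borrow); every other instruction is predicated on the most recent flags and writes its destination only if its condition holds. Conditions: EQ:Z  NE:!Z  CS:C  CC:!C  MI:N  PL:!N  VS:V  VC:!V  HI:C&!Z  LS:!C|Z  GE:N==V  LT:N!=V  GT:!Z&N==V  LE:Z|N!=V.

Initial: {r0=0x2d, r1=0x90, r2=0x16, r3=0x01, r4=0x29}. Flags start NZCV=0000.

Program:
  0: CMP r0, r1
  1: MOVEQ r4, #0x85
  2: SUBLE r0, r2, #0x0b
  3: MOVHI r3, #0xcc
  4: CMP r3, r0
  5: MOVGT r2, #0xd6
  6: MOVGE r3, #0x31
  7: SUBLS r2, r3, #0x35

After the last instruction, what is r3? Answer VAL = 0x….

VAL = 0x01

0: ✓ CMP  NZCV=1001
1: · MOVEQ
2: · SUBLE
3: · MOVHI
4: ✓ CMP  NZCV=1000
5: · MOVGT
6: · MOVGE
7: ✓ SUBLS  r2←0xcc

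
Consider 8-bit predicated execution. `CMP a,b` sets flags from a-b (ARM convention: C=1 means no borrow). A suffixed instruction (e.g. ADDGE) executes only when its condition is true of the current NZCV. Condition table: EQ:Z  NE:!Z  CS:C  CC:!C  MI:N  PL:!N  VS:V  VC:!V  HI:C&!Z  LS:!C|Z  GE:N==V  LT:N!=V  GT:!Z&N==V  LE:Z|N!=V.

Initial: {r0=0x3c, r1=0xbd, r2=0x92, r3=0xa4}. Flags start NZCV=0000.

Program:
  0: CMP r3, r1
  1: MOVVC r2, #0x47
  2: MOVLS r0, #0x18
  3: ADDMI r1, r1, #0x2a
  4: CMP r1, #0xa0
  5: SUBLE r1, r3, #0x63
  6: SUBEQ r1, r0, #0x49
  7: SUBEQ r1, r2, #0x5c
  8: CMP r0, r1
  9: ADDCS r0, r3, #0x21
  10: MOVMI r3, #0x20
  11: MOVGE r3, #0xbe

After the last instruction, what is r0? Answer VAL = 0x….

[0] flags=1000 → (cmp)
[1] flags=1000 VC?T → r2=0x47
[2] flags=1000 LS?T → r0=0x18
[3] flags=1000 MI?T → r1=0xe7
[4] flags=0010 → (cmp)
[5] flags=0010 LE?F → skip
[6] flags=0010 EQ?F → skip
[7] flags=0010 EQ?F → skip
[8] flags=0000 → (cmp)
[9] flags=0000 CS?F → skip
[10] flags=0000 MI?F → skip
[11] flags=0000 GE?T → r3=0xbe

VAL = 0x18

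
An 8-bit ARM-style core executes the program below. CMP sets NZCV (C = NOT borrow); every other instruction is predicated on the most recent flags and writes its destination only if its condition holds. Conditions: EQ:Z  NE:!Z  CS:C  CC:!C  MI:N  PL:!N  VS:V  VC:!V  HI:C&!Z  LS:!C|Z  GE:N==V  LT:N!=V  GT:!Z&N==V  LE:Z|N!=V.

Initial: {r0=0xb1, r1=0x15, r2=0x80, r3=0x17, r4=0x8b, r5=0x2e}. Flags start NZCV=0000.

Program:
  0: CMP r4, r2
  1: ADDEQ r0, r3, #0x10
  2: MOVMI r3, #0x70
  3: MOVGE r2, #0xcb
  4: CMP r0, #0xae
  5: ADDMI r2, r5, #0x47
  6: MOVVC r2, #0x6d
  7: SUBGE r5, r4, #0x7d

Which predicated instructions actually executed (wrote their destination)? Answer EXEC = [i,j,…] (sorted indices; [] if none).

[0] flags=0010 → (cmp)
[1] flags=0010 EQ?F → skip
[2] flags=0010 MI?F → skip
[3] flags=0010 GE?T → r2=0xcb
[4] flags=0010 → (cmp)
[5] flags=0010 MI?F → skip
[6] flags=0010 VC?T → r2=0x6d
[7] flags=0010 GE?T → r5=0x0e

EXEC = [3,6,7]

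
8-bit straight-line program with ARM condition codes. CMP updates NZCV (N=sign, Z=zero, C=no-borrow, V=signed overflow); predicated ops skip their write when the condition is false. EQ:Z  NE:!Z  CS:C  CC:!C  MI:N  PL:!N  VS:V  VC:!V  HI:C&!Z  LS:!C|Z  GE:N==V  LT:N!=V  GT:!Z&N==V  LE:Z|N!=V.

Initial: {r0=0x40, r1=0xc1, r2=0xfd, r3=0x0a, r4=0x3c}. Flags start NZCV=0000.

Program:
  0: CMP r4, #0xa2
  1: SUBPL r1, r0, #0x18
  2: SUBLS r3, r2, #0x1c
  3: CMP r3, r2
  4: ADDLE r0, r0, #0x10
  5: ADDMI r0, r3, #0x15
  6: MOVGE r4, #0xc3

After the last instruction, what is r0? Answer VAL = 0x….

0: ✓ CMP  NZCV=1001
1: · SUBPL
2: ✓ SUBLS  r3←0xe1
3: ✓ CMP  NZCV=1000
4: ✓ ADDLE  r0←0x50
5: ✓ ADDMI  r0←0xf6
6: · MOVGE

VAL = 0xf6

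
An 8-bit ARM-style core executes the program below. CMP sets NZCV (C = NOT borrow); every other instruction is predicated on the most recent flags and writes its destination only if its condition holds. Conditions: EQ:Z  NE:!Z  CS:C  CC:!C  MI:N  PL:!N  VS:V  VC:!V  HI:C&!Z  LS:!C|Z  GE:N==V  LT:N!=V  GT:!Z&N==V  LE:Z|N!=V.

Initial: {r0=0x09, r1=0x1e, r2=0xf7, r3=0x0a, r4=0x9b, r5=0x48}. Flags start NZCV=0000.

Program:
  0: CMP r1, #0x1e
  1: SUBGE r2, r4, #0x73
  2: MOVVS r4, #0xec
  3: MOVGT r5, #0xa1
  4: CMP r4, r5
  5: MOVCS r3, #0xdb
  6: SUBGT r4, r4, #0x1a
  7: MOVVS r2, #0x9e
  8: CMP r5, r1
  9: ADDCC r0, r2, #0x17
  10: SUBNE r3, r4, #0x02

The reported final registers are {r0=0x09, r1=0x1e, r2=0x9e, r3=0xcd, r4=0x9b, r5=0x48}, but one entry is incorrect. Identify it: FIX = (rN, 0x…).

FIX = (r3, 0x99)

[0] flags=0110 → (cmp)
[1] flags=0110 GE?T → r2=0x28
[2] flags=0110 VS?F → skip
[3] flags=0110 GT?F → skip
[4] flags=0011 → (cmp)
[5] flags=0011 CS?T → r3=0xdb
[6] flags=0011 GT?F → skip
[7] flags=0011 VS?T → r2=0x9e
[8] flags=0010 → (cmp)
[9] flags=0010 CC?F → skip
[10] flags=0010 NE?T → r3=0x99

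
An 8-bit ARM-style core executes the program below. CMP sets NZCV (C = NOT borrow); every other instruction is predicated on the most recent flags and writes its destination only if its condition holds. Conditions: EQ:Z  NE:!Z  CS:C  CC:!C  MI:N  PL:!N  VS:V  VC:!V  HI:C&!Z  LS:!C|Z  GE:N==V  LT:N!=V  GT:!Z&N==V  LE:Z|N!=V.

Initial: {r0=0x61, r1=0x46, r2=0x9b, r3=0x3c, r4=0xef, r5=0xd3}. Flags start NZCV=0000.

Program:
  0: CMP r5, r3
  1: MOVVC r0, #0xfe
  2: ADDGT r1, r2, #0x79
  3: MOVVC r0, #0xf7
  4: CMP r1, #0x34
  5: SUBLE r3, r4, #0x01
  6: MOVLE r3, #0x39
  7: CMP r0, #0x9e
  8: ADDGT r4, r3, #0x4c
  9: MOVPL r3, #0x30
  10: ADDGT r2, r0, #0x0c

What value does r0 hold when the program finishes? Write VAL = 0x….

VAL = 0xf7

[0] flags=1010 → (cmp)
[1] flags=1010 VC?T → r0=0xfe
[2] flags=1010 GT?F → skip
[3] flags=1010 VC?T → r0=0xf7
[4] flags=0010 → (cmp)
[5] flags=0010 LE?F → skip
[6] flags=0010 LE?F → skip
[7] flags=0010 → (cmp)
[8] flags=0010 GT?T → r4=0x88
[9] flags=0010 PL?T → r3=0x30
[10] flags=0010 GT?T → r2=0x03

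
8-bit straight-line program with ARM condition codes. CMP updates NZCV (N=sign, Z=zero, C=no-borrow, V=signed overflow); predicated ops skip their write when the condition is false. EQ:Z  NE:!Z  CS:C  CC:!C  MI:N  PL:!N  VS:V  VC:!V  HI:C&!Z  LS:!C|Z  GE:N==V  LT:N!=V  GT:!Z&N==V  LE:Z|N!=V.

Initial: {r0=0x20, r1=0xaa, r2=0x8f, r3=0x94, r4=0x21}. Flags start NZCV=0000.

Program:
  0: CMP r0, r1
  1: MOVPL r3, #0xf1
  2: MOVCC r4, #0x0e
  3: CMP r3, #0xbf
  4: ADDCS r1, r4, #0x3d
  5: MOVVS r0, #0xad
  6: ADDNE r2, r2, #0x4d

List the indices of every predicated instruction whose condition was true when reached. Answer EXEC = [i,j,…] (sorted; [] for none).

EXEC = [1,2,4,6]

[0] flags=0000 → (cmp)
[1] flags=0000 PL?T → r3=0xf1
[2] flags=0000 CC?T → r4=0x0e
[3] flags=0010 → (cmp)
[4] flags=0010 CS?T → r1=0x4b
[5] flags=0010 VS?F → skip
[6] flags=0010 NE?T → r2=0xdc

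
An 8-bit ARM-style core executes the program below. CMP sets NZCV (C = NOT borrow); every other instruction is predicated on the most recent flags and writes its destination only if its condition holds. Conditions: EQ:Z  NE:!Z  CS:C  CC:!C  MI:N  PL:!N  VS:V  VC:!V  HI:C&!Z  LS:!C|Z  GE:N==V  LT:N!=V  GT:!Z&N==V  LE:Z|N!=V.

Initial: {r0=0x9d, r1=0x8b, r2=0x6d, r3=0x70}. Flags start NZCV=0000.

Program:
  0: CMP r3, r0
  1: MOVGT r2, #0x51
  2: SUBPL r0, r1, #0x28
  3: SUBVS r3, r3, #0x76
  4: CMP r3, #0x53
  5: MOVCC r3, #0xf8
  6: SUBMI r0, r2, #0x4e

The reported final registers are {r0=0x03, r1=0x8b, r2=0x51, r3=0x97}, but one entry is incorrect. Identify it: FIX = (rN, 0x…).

[0] flags=1001 → (cmp)
[1] flags=1001 GT?T → r2=0x51
[2] flags=1001 PL?F → skip
[3] flags=1001 VS?T → r3=0xfa
[4] flags=1010 → (cmp)
[5] flags=1010 CC?F → skip
[6] flags=1010 MI?T → r0=0x03

FIX = (r3, 0xfa)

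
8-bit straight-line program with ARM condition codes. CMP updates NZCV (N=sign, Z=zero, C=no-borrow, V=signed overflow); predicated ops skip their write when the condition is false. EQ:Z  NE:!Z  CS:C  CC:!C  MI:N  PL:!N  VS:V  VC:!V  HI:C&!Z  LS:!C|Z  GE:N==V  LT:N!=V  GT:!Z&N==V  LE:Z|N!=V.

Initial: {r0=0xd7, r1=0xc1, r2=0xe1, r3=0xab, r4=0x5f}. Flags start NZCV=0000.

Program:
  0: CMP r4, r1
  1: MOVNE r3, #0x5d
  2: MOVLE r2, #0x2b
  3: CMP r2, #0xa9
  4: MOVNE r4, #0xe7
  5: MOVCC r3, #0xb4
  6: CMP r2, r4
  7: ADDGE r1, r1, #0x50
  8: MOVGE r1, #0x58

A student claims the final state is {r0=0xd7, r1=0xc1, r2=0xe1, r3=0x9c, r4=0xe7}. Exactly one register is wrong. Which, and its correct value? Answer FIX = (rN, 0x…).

0: ✓ CMP  NZCV=1001
1: ✓ MOVNE  r3←0x5d
2: · MOVLE
3: ✓ CMP  NZCV=0010
4: ✓ MOVNE  r4←0xe7
5: · MOVCC
6: ✓ CMP  NZCV=1000
7: · ADDGE
8: · MOVGE

FIX = (r3, 0x5d)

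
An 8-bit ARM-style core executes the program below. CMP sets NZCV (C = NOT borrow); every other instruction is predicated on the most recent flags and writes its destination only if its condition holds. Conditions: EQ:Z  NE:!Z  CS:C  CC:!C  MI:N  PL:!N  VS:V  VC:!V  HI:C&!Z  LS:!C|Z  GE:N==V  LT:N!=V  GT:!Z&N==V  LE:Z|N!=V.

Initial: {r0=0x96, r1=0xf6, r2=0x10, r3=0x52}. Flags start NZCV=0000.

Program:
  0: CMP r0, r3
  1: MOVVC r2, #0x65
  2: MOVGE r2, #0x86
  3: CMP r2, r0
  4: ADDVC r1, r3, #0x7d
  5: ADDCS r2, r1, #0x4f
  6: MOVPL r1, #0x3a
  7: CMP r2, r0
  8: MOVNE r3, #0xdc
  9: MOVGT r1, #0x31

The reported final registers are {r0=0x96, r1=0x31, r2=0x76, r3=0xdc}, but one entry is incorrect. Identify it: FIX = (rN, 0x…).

FIX = (r2, 0x10)

0: ✓ CMP  NZCV=0011
1: · MOVVC
2: · MOVGE
3: ✓ CMP  NZCV=0000
4: ✓ ADDVC  r1←0xcf
5: · ADDCS
6: ✓ MOVPL  r1←0x3a
7: ✓ CMP  NZCV=0000
8: ✓ MOVNE  r3←0xdc
9: ✓ MOVGT  r1←0x31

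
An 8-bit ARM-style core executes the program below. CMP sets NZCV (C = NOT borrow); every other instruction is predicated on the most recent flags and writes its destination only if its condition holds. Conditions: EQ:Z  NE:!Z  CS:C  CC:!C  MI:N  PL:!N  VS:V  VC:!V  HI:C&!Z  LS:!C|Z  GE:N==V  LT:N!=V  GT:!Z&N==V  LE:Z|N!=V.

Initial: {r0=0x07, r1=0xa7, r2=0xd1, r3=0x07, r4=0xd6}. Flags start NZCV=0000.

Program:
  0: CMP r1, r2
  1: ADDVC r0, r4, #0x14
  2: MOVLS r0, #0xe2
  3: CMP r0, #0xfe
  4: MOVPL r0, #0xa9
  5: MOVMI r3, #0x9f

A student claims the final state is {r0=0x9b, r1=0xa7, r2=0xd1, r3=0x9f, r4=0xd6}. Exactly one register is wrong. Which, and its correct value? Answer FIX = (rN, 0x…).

FIX = (r0, 0xe2)

[0] flags=1000 → (cmp)
[1] flags=1000 VC?T → r0=0xea
[2] flags=1000 LS?T → r0=0xe2
[3] flags=1000 → (cmp)
[4] flags=1000 PL?F → skip
[5] flags=1000 MI?T → r3=0x9f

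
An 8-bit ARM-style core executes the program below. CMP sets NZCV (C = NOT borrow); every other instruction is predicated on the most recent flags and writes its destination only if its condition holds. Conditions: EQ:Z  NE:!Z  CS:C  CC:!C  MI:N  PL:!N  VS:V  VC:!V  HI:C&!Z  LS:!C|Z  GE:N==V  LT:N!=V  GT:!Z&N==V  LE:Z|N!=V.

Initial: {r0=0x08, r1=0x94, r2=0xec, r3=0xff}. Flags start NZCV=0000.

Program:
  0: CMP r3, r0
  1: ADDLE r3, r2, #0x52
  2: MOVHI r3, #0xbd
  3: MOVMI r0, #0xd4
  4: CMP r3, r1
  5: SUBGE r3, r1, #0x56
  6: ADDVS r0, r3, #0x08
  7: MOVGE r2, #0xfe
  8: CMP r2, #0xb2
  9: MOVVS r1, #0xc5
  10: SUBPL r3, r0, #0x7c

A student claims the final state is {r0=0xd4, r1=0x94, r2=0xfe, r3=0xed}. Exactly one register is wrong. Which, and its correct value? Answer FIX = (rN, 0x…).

FIX = (r3, 0x58)

[0] flags=1010 → (cmp)
[1] flags=1010 LE?T → r3=0x3e
[2] flags=1010 HI?T → r3=0xbd
[3] flags=1010 MI?T → r0=0xd4
[4] flags=0010 → (cmp)
[5] flags=0010 GE?T → r3=0x3e
[6] flags=0010 VS?F → skip
[7] flags=0010 GE?T → r2=0xfe
[8] flags=0010 → (cmp)
[9] flags=0010 VS?F → skip
[10] flags=0010 PL?T → r3=0x58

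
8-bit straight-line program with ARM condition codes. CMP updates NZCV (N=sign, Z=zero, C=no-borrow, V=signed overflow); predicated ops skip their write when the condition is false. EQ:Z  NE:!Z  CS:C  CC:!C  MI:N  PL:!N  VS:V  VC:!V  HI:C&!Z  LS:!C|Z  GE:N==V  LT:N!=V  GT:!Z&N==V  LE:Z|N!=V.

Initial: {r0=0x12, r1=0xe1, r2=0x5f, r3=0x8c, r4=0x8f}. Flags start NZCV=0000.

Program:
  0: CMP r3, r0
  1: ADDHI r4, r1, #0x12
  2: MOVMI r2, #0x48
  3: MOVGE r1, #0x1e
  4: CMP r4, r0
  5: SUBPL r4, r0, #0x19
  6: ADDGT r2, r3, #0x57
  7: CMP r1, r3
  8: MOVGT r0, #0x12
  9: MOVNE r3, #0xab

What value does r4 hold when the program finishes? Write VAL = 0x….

0: ✓ CMP  NZCV=0011
1: ✓ ADDHI  r4←0xf3
2: · MOVMI
3: · MOVGE
4: ✓ CMP  NZCV=1010
5: · SUBPL
6: · ADDGT
7: ✓ CMP  NZCV=0010
8: ✓ MOVGT  r0←0x12
9: ✓ MOVNE  r3←0xab

VAL = 0xf3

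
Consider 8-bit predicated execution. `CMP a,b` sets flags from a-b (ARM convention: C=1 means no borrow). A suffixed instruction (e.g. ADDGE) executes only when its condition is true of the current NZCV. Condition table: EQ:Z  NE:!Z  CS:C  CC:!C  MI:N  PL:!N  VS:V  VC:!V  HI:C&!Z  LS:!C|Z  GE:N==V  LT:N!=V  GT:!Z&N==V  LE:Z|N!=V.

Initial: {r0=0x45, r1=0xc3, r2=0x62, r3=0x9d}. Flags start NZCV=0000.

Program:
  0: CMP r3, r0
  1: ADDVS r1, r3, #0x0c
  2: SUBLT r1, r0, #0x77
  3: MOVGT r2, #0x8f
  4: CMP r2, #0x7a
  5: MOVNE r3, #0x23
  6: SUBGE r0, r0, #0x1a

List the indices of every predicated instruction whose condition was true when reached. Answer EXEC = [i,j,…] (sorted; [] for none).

0: ✓ CMP  NZCV=0011
1: ✓ ADDVS  r1←0xa9
2: ✓ SUBLT  r1←0xce
3: · MOVGT
4: ✓ CMP  NZCV=1000
5: ✓ MOVNE  r3←0x23
6: · SUBGE

EXEC = [1,2,5]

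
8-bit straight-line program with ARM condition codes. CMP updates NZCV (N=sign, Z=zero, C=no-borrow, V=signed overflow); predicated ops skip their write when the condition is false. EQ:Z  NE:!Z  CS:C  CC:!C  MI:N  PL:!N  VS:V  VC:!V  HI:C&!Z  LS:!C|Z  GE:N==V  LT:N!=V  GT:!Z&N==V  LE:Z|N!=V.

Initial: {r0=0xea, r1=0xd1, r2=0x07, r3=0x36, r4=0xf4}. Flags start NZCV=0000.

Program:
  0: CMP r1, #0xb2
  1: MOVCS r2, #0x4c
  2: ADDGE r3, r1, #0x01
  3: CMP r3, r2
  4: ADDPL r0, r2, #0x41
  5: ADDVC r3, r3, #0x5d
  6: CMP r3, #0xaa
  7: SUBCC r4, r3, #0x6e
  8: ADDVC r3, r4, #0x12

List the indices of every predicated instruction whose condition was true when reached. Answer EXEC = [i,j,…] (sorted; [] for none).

EXEC = [1,2,5,7]

0: ✓ CMP  NZCV=0010
1: ✓ MOVCS  r2←0x4c
2: ✓ ADDGE  r3←0xd2
3: ✓ CMP  NZCV=1010
4: · ADDPL
5: ✓ ADDVC  r3←0x2f
6: ✓ CMP  NZCV=1001
7: ✓ SUBCC  r4←0xc1
8: · ADDVC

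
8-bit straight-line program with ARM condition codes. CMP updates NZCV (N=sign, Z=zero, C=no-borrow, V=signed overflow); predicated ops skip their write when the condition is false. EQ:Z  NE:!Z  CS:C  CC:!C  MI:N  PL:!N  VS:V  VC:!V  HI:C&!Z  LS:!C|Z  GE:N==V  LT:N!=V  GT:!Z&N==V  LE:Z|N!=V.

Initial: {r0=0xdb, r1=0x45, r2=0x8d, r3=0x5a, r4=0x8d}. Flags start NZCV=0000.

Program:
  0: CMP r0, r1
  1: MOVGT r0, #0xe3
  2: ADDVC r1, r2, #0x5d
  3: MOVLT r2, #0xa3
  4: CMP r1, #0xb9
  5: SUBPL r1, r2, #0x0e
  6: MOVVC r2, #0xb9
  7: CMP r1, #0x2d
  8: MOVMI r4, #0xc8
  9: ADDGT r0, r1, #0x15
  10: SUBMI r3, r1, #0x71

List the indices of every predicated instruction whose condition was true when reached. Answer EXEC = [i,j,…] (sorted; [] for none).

[0] flags=1010 → (cmp)
[1] flags=1010 GT?F → skip
[2] flags=1010 VC?T → r1=0xea
[3] flags=1010 LT?T → r2=0xa3
[4] flags=0010 → (cmp)
[5] flags=0010 PL?T → r1=0x95
[6] flags=0010 VC?T → r2=0xb9
[7] flags=0011 → (cmp)
[8] flags=0011 MI?F → skip
[9] flags=0011 GT?F → skip
[10] flags=0011 MI?F → skip

EXEC = [2,3,5,6]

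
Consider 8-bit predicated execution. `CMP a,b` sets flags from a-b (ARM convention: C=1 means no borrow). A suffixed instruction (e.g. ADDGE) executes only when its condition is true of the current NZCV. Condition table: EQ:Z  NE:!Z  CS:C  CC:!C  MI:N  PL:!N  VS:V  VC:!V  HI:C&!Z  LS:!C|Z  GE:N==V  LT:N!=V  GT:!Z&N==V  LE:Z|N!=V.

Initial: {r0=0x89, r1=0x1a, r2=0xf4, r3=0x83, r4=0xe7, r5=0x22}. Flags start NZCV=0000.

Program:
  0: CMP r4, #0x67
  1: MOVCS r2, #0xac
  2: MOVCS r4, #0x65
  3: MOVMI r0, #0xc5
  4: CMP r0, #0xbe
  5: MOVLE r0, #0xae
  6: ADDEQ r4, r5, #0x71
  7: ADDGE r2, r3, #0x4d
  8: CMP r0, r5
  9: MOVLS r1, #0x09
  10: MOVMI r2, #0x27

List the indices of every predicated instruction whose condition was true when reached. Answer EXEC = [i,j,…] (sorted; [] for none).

EXEC = [1,2,3,7,10]

0: ✓ CMP  NZCV=1010
1: ✓ MOVCS  r2←0xac
2: ✓ MOVCS  r4←0x65
3: ✓ MOVMI  r0←0xc5
4: ✓ CMP  NZCV=0010
5: · MOVLE
6: · ADDEQ
7: ✓ ADDGE  r2←0xd0
8: ✓ CMP  NZCV=1010
9: · MOVLS
10: ✓ MOVMI  r2←0x27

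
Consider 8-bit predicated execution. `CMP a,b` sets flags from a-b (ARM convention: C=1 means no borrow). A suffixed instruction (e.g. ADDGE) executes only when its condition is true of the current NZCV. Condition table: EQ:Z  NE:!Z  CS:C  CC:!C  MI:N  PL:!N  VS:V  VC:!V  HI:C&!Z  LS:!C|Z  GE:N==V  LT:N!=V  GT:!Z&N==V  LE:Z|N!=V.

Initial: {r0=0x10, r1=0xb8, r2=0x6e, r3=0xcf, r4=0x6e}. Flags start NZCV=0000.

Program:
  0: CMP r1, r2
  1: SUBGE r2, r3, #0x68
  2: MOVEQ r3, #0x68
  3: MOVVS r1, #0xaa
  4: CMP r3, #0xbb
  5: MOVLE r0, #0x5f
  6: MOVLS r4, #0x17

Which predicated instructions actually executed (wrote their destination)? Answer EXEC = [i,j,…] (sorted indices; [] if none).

0: ✓ CMP  NZCV=0011
1: · SUBGE
2: · MOVEQ
3: ✓ MOVVS  r1←0xaa
4: ✓ CMP  NZCV=0010
5: · MOVLE
6: · MOVLS

EXEC = [3]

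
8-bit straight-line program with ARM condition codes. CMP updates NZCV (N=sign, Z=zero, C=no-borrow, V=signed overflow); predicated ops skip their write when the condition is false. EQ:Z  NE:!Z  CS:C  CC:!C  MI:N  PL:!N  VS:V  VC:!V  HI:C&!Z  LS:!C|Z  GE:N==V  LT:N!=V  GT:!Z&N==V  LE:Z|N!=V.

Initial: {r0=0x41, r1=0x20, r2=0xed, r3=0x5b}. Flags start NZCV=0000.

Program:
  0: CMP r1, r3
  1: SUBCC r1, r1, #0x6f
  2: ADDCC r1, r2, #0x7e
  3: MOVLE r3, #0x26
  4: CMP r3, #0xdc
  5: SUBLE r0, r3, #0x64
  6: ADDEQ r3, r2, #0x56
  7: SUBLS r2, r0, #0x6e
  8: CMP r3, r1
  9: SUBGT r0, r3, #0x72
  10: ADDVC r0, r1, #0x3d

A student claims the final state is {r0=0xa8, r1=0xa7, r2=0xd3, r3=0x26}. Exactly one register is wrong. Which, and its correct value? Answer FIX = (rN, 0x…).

FIX = (r1, 0x6b)

0: ✓ CMP  NZCV=1000
1: ✓ SUBCC  r1←0xb1
2: ✓ ADDCC  r1←0x6b
3: ✓ MOVLE  r3←0x26
4: ✓ CMP  NZCV=0000
5: · SUBLE
6: · ADDEQ
7: ✓ SUBLS  r2←0xd3
8: ✓ CMP  NZCV=1000
9: · SUBGT
10: ✓ ADDVC  r0←0xa8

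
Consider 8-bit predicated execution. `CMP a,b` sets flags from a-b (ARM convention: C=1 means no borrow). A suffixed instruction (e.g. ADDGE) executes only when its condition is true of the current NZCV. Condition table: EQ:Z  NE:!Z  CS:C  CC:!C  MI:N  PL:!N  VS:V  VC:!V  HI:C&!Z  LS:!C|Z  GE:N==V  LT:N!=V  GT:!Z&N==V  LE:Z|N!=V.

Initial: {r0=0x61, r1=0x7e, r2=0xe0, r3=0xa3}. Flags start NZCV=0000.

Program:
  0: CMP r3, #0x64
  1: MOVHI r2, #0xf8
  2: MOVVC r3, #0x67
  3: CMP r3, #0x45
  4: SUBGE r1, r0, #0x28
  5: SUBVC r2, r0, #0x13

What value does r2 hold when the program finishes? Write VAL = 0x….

[0] flags=0011 → (cmp)
[1] flags=0011 HI?T → r2=0xf8
[2] flags=0011 VC?F → skip
[3] flags=0011 → (cmp)
[4] flags=0011 GE?F → skip
[5] flags=0011 VC?F → skip

VAL = 0xf8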